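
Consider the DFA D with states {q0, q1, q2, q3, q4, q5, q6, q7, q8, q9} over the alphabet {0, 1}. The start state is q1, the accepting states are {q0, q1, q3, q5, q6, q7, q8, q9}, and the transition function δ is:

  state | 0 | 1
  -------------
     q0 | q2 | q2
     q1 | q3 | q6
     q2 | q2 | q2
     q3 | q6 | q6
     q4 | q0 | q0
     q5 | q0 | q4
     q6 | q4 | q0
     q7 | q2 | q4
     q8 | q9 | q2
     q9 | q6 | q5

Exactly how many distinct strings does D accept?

The useful subgraph on states {q0, q1, q3, q4, q6} is acyclic, so L(D) is finite; the longest accepting path visits 5 useful states, giving maximum string length 4.
Counting accepting paths from q1 by length: 1 of length 0, 2 of length 1, 3 of length 2, 4 of length 3, 4 of length 4. Total 14.

14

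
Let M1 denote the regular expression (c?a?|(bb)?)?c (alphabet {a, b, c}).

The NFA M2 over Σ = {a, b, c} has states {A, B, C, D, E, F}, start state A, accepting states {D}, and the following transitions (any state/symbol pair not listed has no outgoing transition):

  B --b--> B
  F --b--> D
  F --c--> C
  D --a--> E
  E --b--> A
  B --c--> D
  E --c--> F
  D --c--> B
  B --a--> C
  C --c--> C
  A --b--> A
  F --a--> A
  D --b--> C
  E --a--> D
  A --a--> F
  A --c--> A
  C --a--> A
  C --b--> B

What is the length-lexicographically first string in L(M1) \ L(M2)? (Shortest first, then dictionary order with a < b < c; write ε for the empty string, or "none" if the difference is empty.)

The string c is accepted by M1 but not by M2.
No shorter string lies in the difference, and c is the lexicographically first length-1 string in L(M1) \ L(M2).

c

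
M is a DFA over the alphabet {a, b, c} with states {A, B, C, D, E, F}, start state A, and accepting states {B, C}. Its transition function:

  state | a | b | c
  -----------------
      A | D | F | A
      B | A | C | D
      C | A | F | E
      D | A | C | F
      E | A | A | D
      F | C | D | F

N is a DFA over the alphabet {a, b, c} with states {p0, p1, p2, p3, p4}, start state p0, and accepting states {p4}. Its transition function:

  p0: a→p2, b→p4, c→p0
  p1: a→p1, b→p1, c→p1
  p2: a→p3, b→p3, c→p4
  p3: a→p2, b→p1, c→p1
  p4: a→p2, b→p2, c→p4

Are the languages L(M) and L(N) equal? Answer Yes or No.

The string ab is accepted by M but rejected by N.
So L(M) ≠ L(N).

No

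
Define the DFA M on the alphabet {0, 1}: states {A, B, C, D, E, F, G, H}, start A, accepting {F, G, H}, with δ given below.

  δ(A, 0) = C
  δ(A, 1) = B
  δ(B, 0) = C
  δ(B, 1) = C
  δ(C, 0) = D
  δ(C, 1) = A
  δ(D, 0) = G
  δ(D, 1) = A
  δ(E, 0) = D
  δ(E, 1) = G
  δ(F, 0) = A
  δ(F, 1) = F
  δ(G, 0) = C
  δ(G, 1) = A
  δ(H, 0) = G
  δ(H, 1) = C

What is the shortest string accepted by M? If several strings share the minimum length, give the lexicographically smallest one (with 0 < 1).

000

A breadth-first search from A reaches an accepting state first via the path A → C → D → G on input 000.
No string of length < 3 is accepted (BFS exhausts all shorter strings without reaching an accepting state), and 000 is the lexicographically least accepting string of length 3.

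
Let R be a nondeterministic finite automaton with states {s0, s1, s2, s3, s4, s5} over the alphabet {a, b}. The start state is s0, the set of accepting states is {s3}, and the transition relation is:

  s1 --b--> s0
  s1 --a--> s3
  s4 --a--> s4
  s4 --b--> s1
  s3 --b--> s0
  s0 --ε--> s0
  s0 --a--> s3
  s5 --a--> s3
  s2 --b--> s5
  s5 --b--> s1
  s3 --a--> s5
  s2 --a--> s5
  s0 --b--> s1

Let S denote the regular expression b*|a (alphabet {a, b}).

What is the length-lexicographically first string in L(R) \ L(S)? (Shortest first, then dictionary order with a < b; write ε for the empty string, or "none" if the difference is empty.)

ba

The string ba is accepted by R but not by S.
No shorter string lies in the difference, and ba is the lexicographically first length-2 string in L(R) \ L(S).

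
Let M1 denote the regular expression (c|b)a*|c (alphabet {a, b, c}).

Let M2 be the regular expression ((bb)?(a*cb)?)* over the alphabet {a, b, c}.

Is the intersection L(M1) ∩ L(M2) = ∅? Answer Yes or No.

Converting the expression M1 to a DFA (subset construction, then merging equivalent states) gives the minimal DFA with states {r0, r1, r2}, start state r0, accepting states {r2} and transitions r0: a→r1, b→r2, c→r2; r1: a→r1, b→r1, c→r1; r2: a→r2, b→r1, c→r1.
Converting the expression M2 to a DFA (subset construction, then merging equivalent states) gives the minimal DFA with states {t0, t1, t2, t3}, start state t0, accepting states {t0} and transitions t0: a→t1, b→t2, c→t2; t1: a→t1, b→t3, c→t2; t2: a→t3, b→t0, c→t3; t3: a→t3, b→t3, c→t3.
Exploring the product automaton M1 × M2 from the start pair (r0, t0), following both machines on each input symbol, reaches 7 state pairs: (r0, t0), (r1, t1), (r2, t2), (r1, t3), (r1, t2), (r2, t3), (r1, t0).
M1 accepts in {r2} and M2 accepts in {t0}; no reachable pair has both components accepting, so no string drives both machines to acceptance simultaneously and L(M1) ∩ L(M2) = ∅.
So no string is accepted by both, and the intersection is empty.

Yes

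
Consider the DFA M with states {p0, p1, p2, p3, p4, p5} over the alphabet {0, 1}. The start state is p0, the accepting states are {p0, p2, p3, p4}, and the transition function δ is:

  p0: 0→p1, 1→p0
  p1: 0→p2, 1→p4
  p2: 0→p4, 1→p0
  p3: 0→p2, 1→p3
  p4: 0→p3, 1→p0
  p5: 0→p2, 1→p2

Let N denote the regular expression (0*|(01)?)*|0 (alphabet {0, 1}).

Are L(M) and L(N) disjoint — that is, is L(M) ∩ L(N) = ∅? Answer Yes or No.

The empty string ε is accepted by both M and N.
Hence L(M) ∩ L(N) ≠ ∅.

No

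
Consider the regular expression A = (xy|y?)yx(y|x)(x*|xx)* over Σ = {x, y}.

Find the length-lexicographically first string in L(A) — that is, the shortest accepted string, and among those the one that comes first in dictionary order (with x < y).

By inspection of the expression, no string of length less than 3 matches, and yxx is the lexicographically first match of length 3.

yxx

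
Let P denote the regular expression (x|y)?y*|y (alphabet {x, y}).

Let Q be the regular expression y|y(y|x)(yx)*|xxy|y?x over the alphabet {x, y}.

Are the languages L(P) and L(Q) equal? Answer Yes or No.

No

The empty string ε is accepted by P but rejected by Q.
So L(P) ≠ L(Q).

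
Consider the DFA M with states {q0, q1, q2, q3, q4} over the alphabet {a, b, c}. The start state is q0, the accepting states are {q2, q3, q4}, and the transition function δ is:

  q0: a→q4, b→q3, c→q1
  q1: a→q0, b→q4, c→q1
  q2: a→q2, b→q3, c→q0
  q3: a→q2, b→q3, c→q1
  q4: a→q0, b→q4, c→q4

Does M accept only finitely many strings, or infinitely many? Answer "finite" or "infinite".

State q0 is reachable from the start and can reach an accepting state, and it lies on the cycle q0 → q1 → q0.
Traversing that cycle any number of times yields accepted strings of unbounded length, so the language is infinite.

infinite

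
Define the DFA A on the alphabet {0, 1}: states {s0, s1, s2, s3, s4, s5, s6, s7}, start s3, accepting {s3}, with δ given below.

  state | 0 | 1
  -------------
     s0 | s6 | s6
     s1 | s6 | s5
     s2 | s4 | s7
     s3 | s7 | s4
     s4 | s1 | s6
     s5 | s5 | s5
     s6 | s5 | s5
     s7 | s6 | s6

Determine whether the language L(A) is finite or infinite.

finite

The useful states (reachable from s3 and able to reach an accepting state) are {s3}.
Restricted to these states the transition graph has no cycle, so every accepting path has bounded length and L is finite.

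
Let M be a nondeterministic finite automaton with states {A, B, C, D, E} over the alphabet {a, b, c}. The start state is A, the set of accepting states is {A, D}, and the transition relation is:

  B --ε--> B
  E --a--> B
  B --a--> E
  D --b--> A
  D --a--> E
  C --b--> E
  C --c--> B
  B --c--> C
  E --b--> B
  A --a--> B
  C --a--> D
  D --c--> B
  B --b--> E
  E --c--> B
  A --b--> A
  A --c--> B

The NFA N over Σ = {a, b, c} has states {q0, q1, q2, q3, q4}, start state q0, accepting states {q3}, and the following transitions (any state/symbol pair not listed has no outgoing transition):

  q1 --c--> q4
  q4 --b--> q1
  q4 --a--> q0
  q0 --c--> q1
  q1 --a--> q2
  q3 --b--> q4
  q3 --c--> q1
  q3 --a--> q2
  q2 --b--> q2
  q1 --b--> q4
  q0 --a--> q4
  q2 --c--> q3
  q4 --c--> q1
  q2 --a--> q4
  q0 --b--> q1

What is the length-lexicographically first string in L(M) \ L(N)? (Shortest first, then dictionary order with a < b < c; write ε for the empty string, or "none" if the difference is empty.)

The empty string ε is accepted by M but not by N.
Since ε is the unique shortest string, it is the required witness.

ε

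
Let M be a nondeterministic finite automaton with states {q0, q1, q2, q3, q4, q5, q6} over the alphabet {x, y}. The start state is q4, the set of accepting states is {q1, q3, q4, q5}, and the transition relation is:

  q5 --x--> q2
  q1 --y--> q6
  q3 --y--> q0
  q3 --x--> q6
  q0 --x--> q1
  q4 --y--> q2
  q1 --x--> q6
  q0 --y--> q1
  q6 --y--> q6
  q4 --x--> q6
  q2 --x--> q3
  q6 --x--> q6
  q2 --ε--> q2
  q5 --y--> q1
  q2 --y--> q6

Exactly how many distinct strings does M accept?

4

The useful subgraph on states {q0, q1, q2, q3, q4} is acyclic, so L(M) is finite; the longest accepting path visits 5 useful states, giving maximum string length 4.
Counting accepting paths from q4 by length: 1 of length 0, 1 of length 2, 2 of length 4. Total 4.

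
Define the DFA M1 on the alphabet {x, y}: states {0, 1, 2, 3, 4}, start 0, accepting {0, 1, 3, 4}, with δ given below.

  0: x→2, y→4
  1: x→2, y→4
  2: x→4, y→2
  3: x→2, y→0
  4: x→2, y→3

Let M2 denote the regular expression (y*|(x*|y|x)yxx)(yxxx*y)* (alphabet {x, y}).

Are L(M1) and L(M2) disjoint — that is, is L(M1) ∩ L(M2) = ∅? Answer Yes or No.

No

The empty string ε is accepted by both M1 and M2.
Hence L(M1) ∩ L(M2) ≠ ∅.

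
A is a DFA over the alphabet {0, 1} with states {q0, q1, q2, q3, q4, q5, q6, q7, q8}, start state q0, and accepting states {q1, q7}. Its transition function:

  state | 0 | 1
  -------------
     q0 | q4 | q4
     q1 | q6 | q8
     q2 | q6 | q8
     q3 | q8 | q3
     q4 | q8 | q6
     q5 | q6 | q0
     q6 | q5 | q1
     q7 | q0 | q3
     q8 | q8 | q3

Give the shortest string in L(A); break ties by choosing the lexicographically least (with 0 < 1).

A breadth-first search from q0 reaches an accepting state first via the path q0 → q4 → q6 → q1 on input 011.
No string of length < 3 is accepted (BFS exhausts all shorter strings without reaching an accepting state), and 011 is the lexicographically least accepting string of length 3.

011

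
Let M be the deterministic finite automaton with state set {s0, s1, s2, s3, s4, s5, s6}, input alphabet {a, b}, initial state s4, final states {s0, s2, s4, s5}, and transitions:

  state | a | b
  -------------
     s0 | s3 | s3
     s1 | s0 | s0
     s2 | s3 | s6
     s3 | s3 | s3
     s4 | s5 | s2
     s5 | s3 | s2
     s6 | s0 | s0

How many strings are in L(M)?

The useful subgraph on states {s0, s2, s4, s5, s6} is acyclic, so L(M) is finite; the longest accepting path visits 5 useful states, giving maximum string length 4.
Counting accepting paths from s4 by length: 1 of length 0, 2 of length 1, 1 of length 2, 2 of length 3, 2 of length 4. Total 8.

8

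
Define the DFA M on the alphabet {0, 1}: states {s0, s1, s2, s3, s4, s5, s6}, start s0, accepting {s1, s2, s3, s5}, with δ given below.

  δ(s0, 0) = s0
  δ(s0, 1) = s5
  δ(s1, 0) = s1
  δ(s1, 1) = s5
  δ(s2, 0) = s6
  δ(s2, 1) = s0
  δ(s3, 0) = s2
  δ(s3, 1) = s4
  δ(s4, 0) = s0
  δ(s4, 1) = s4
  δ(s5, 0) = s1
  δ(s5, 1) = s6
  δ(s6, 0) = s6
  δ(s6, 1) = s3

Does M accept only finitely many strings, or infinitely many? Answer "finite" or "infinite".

State s0 is reachable from the start and can reach an accepting state, and it lies on the cycle s0 → s0.
Traversing that cycle any number of times yields accepted strings of unbounded length, so the language is infinite.

infinite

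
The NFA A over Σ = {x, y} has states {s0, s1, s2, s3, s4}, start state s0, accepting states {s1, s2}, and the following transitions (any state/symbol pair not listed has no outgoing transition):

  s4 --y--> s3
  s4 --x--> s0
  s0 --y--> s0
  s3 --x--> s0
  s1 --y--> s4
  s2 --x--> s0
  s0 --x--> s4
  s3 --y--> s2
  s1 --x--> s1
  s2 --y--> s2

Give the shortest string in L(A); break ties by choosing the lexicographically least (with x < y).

xyy

A breadth-first search from s0 reaches an accepting state first via the path s0 → s4 → s3 → s2 on input xyy.
No string of length < 3 is accepted (BFS exhausts all shorter strings without reaching an accepting state), and xyy is the lexicographically least accepting string of length 3.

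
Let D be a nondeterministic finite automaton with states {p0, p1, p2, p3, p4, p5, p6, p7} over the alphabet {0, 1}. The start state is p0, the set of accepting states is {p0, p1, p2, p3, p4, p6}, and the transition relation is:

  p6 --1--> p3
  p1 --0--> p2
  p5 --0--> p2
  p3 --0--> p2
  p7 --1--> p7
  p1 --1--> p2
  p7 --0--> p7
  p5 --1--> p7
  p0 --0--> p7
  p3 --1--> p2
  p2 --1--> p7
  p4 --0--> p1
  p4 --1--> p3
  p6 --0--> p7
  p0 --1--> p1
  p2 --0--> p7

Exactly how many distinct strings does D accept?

4

The useful subgraph on states {p0, p1, p2} is acyclic, so L(D) is finite; the longest accepting path visits 3 useful states, giving maximum string length 2.
Counting accepting paths from p0 by length: 1 of length 0, 1 of length 1, 2 of length 2. Total 4.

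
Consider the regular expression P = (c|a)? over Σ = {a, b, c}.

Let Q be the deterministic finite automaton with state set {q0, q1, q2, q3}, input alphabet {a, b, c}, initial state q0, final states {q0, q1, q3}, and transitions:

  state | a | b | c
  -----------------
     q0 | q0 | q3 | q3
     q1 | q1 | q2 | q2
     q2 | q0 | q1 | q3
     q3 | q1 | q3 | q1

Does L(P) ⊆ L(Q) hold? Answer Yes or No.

Converting the expression P to a DFA (subset construction, then merging equivalent states) gives the minimal DFA with states {p0, p1, p2}, start state p0, accepting states {p0, p1} and transitions p0: a→p1, b→p2, c→p1; p1: a→p2, b→p2, c→p2; p2: a→p2, b→p2, c→p2.
Exploring the product automaton P × Q from the start pair (p0, q0), following both machines on each input symbol, reaches 7 state pairs: (p0, q0), (p1, q0), (p2, q3), (p1, q3), (p2, q0), (p2, q1), (p2, q2).
P accepts in {p0, p1} and Q accepts in {q0, q1, q3}. The reachable pairs whose P-component is accepting are (p0, q0), (p1, q0), (p1, q3); in each of them the Q-component is accepting too, so the product for L(P) \ L(Q) (P-component accepting, Q-component rejecting) has no reachable accepting pair and the difference is empty.
Hence every string in L(P) is also in L(Q).

Yes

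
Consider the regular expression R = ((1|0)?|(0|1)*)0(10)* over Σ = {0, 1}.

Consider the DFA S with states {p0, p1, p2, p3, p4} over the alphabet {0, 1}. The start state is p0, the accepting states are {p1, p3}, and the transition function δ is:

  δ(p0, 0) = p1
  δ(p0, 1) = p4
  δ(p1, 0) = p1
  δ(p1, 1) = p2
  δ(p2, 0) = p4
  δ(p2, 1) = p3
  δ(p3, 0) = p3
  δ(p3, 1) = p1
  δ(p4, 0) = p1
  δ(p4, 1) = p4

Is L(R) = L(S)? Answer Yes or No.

The string 010 is accepted by R but rejected by S.
So L(R) ≠ L(S).

No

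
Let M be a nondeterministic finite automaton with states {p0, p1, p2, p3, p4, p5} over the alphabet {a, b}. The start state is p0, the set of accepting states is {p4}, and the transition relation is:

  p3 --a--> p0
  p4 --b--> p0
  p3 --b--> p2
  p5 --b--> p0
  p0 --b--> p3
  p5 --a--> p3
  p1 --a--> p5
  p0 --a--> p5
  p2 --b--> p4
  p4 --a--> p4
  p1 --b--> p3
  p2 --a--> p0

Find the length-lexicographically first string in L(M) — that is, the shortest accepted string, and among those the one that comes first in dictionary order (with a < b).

bbb

A breadth-first search from p0 reaches an accepting state first via the path p0 → p3 → p2 → p4 on input bbb.
No string of length < 3 is accepted (BFS exhausts all shorter strings without reaching an accepting state), and bbb is the lexicographically least accepting string of length 3.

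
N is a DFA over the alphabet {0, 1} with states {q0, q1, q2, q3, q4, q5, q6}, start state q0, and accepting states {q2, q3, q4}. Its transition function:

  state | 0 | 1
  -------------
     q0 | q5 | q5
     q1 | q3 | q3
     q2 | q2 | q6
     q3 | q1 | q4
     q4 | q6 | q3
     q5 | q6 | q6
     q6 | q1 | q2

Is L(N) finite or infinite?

infinite

State q1 is reachable from the start and can reach an accepting state, and it lies on the cycle q1 → q3 → q1.
Traversing that cycle any number of times yields accepted strings of unbounded length, so the language is infinite.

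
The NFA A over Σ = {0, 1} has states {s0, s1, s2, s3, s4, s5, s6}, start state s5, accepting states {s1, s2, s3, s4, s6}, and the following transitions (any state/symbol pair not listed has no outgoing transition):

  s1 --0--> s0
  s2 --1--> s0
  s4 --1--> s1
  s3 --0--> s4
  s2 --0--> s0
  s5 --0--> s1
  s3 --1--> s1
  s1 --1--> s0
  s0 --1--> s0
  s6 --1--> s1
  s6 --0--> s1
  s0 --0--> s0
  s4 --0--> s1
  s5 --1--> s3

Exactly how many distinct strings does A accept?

The useful subgraph on states {s1, s3, s4, s5} is acyclic, so L(A) is finite; the longest accepting path visits 4 useful states, giving maximum string length 3.
Counting accepting paths from s5 by length: 2 of length 1, 2 of length 2, 2 of length 3. Total 6.

6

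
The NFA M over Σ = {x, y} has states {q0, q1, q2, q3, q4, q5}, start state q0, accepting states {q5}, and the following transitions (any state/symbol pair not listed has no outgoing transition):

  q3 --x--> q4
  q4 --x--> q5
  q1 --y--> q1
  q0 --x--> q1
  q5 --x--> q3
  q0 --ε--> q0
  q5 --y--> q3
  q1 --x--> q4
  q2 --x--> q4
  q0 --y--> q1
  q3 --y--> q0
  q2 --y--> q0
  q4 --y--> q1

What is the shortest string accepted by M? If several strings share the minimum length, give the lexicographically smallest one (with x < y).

xxx

A breadth-first search from q0 reaches an accepting state first via the path q0 → q1 → q4 → q5 on input xxx.
No string of length < 3 is accepted (BFS exhausts all shorter strings without reaching an accepting state), and xxx is the lexicographically least accepting string of length 3.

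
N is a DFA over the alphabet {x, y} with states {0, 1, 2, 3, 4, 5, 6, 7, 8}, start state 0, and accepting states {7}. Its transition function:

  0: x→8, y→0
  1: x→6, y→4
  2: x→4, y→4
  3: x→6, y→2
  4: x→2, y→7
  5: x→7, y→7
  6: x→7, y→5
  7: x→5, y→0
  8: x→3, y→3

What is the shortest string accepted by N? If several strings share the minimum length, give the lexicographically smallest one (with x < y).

xxxx

A breadth-first search from 0 reaches an accepting state first via the path 0 → 8 → 3 → 6 → 7 on input xxxx.
No string of length < 4 is accepted (BFS exhausts all shorter strings without reaching an accepting state), and xxxx is the lexicographically least accepting string of length 4.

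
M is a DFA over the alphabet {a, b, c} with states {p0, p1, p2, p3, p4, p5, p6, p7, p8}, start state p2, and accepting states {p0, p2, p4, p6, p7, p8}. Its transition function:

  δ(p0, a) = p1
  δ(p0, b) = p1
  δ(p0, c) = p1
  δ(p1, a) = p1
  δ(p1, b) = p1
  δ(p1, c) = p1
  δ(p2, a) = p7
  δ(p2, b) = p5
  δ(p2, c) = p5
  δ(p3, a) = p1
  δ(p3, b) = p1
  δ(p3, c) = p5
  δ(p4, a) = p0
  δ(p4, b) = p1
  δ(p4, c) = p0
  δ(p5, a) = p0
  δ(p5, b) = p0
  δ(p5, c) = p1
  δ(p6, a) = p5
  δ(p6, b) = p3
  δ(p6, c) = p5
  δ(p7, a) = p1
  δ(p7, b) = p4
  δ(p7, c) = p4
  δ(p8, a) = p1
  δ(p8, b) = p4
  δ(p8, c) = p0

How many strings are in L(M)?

The useful subgraph on states {p0, p2, p4, p5, p7} is acyclic, so L(M) is finite; the longest accepting path visits 4 useful states, giving maximum string length 3.
Counting accepting paths from p2 by length: 1 of length 0, 1 of length 1, 6 of length 2, 4 of length 3. Total 12.

12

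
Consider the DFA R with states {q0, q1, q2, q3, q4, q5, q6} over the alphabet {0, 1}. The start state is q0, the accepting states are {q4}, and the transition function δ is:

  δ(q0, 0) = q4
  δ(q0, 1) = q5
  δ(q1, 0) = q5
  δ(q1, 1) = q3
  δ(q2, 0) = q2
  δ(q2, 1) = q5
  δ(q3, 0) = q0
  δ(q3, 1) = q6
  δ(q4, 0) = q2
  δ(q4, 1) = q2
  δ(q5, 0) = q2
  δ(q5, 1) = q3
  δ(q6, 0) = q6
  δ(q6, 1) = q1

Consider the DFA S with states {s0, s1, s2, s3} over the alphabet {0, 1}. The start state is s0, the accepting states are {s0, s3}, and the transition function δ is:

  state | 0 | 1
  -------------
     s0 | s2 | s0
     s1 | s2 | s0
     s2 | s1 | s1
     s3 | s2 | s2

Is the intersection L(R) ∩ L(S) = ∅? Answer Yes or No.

Exploring the product automaton R × S from the start pair (q0, s0), following both machines on each input symbol, reaches 17 state pairs: (q0, s0), (q4, s2), (q5, s0), (q2, s1), (q2, s2), (q3, s0), (q5, s1), (q0, s2), (q6, s0), (q4, s1), (q6, s2), (q1, s0), (q2, s0), (q6, s1), (q1, s1), (q5, s2), (q3, s1).
R accepts in {q4} and S accepts in {s0, s3}; no reachable pair has both components accepting, so no string drives both machines to acceptance simultaneously and L(R) ∩ L(S) = ∅.
So no string is accepted by both, and the intersection is empty.

Yes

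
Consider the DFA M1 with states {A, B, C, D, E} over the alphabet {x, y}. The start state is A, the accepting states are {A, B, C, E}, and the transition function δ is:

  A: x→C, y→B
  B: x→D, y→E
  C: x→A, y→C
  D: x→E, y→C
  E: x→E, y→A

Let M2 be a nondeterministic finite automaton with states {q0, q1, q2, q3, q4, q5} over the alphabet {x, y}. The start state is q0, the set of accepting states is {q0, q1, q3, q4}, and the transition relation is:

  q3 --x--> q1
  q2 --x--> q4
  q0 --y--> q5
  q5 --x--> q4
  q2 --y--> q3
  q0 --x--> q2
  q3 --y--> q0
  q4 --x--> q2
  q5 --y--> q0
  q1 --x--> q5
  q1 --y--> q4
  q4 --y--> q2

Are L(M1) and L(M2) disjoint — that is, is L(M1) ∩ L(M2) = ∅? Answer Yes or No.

The empty string ε is accepted by both M1 and M2.
Hence L(M1) ∩ L(M2) ≠ ∅.

No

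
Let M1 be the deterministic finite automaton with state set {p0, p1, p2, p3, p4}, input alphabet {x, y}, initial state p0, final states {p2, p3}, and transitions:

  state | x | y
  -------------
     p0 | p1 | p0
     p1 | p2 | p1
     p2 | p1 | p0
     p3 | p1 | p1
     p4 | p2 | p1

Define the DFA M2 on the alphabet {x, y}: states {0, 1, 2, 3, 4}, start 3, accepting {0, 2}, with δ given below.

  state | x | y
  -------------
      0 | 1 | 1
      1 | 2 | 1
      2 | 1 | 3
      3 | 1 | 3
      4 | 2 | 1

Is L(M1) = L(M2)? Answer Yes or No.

Exploring the product automaton M1 × M2 from the start pair (p0, 3), following both machines on each input symbol, reaches 3 state pairs: (p0, 3), (p1, 1), (p2, 2).
M1 accepts in {p2, p3} and M2 accepts in {0, 2}. In every reachable pair the two components are either both accepting — (p2, 2) — or both non-accepting, so no string is accepted by exactly one of the machines: L(M1) \ L(M2) and L(M2) \ L(M1) are both empty.
Hence every string is accepted by M1 iff it is accepted by M2, and the two languages coincide.

Yes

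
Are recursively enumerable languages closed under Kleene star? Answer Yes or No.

Dovetail over all factorisations of the input into blocks and all step bounds, running the recogniser for L on every block of a factorisation; accept if some factorisation has all of its blocks accepted.
So the recursively enumerable languages are closed under Kleene star.

Yes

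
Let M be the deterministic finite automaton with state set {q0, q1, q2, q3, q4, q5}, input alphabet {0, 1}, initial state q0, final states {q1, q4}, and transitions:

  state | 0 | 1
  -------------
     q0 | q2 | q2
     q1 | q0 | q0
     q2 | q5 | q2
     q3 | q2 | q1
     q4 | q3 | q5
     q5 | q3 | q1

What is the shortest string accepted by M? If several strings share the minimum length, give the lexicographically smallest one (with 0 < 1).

A breadth-first search from q0 reaches an accepting state first via the path q0 → q2 → q5 → q1 on input 001.
No string of length < 3 is accepted (BFS exhausts all shorter strings without reaching an accepting state), and 001 is the lexicographically least accepting string of length 3.

001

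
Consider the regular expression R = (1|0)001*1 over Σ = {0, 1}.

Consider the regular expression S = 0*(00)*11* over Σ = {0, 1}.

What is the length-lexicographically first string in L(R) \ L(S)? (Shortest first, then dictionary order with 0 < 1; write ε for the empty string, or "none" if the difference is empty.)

The string 1001 is accepted by R but not by S.
No shorter string lies in the difference, and 1001 is the lexicographically first length-4 string in L(R) \ L(S).

1001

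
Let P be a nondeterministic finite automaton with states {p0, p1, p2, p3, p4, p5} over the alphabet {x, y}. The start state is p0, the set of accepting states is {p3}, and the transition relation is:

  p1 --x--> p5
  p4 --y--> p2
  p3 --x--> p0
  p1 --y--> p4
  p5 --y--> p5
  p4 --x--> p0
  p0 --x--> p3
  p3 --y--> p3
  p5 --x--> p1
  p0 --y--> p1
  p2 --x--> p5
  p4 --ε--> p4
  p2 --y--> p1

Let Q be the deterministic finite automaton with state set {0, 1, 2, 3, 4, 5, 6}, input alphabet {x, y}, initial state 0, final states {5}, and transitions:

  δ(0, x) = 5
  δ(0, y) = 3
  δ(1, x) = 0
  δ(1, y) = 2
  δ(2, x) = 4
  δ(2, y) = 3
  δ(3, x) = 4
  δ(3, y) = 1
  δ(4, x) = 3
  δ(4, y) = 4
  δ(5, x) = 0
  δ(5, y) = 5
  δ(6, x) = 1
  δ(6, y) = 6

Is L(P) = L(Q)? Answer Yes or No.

Yes

Exploring the product automaton P × Q from the start pair (p0, 0), following both machines on each input symbol, reaches 6 state pairs: (p0, 0), (p3, 5), (p1, 3), (p5, 4), (p4, 1), (p2, 2).
P accepts in {p3} and Q accepts in {5}. In every reachable pair the two components are either both accepting — (p3, 5) — or both non-accepting, so no string is accepted by exactly one of the machines: L(P) \ L(Q) and L(Q) \ L(P) are both empty.
Hence every string is accepted by P iff it is accepted by Q, and the two languages coincide.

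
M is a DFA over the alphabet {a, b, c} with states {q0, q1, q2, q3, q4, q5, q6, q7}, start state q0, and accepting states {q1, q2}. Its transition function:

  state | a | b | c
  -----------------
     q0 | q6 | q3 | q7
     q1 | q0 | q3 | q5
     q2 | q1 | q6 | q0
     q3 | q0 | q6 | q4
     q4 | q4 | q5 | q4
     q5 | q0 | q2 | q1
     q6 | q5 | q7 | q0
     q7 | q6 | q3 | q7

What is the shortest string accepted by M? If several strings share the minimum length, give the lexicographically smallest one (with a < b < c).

aab

A breadth-first search from q0 reaches an accepting state first via the path q0 → q6 → q5 → q2 on input aab.
No string of length < 3 is accepted (BFS exhausts all shorter strings without reaching an accepting state), and aab is the lexicographically least accepting string of length 3.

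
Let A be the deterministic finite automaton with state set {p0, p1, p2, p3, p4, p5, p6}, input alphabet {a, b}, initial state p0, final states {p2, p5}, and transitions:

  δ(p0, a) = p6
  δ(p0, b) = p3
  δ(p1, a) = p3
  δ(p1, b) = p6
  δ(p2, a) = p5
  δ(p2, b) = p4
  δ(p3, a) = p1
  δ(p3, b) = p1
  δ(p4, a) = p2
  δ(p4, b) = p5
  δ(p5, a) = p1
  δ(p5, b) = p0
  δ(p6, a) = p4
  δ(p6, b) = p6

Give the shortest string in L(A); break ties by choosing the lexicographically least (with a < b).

A breadth-first search from p0 reaches an accepting state first via the path p0 → p6 → p4 → p2 on input aaa.
No string of length < 3 is accepted (BFS exhausts all shorter strings without reaching an accepting state), and aaa is the lexicographically least accepting string of length 3.

aaa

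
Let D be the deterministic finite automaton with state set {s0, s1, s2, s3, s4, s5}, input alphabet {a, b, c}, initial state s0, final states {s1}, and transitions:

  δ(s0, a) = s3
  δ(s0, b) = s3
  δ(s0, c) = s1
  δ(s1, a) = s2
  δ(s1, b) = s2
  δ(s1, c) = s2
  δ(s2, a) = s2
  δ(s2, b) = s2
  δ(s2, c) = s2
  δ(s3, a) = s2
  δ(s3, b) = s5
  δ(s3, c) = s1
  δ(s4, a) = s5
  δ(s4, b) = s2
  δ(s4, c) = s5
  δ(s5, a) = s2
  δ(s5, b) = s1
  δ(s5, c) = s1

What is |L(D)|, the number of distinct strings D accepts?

The useful subgraph on states {s0, s1, s3, s5} is acyclic, so L(D) is finite; the longest accepting path visits 4 useful states, giving maximum string length 3.
Counting accepting paths from s0 by length: 1 of length 1, 2 of length 2, 4 of length 3. Total 7.

7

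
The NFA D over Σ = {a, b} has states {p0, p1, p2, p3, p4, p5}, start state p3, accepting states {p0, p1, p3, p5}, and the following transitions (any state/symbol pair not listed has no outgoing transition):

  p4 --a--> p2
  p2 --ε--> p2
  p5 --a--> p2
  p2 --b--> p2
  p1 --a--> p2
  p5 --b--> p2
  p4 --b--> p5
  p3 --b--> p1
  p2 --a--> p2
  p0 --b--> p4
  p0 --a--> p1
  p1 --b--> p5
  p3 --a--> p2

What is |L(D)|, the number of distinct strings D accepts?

The useful subgraph on states {p1, p3, p5} is acyclic, so L(D) is finite; the longest accepting path visits 3 useful states, giving maximum string length 2.
Counting accepting paths from p3 by length: 1 of length 0, 1 of length 1, 1 of length 2. Total 3.

3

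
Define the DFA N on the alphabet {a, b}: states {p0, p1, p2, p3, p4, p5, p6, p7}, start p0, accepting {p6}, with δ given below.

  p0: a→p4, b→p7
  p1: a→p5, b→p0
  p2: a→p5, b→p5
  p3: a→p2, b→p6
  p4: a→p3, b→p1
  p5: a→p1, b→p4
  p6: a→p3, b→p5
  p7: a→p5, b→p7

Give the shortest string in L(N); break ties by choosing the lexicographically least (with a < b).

aab

A breadth-first search from p0 reaches an accepting state first via the path p0 → p4 → p3 → p6 on input aab.
No string of length < 3 is accepted (BFS exhausts all shorter strings without reaching an accepting state), and aab is the lexicographically least accepting string of length 3.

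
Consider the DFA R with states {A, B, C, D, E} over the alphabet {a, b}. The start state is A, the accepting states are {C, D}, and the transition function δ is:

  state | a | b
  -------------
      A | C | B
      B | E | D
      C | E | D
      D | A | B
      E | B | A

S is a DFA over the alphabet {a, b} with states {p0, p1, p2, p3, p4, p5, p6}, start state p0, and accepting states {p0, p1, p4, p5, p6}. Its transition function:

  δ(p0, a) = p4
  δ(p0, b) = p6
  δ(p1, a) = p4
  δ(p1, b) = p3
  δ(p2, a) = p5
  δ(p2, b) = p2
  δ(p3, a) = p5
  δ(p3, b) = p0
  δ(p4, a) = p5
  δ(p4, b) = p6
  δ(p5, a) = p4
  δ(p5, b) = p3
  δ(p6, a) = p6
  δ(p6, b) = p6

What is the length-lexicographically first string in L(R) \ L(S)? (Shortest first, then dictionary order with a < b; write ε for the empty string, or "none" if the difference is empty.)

The string aabab is accepted by R but not by S.
No shorter string lies in the difference, and aabab is the lexicographically first length-5 string in L(R) \ L(S).

aabab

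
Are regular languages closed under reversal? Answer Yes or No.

Reverse every transition of an NFA for L, make the old start state the unique accepting state, and add a fresh start state with ε-moves to the old accepting states; this NFA accepts Lᴿ.
So the regular languages are closed under reversal.

Yes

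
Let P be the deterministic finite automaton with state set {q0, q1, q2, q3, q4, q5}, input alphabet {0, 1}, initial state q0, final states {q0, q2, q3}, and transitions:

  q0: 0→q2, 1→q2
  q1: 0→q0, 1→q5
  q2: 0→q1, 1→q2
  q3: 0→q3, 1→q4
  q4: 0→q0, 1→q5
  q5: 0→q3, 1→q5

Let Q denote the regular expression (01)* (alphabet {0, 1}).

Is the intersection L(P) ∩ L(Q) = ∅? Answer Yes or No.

The empty string ε is accepted by both P and Q.
Hence L(P) ∩ L(Q) ≠ ∅.

No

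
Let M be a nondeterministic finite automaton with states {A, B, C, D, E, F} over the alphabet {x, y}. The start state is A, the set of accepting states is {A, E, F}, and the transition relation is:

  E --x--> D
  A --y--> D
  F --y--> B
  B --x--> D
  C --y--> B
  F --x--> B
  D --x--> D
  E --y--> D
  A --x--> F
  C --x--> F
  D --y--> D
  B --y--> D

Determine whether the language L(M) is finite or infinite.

The useful states (reachable from A and able to reach an accepting state) are {A, F}.
Restricted to these states the transition graph has no cycle, so every accepting path has bounded length and L is finite.

finite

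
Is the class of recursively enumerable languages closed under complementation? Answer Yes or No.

If both L and its complement were r.e., running the two recognisers in parallel would decide L, so L would be recursive; but there are r.e. languages that are not recursive (e.g. the halting problem), and their complements are therefore not r.e.

No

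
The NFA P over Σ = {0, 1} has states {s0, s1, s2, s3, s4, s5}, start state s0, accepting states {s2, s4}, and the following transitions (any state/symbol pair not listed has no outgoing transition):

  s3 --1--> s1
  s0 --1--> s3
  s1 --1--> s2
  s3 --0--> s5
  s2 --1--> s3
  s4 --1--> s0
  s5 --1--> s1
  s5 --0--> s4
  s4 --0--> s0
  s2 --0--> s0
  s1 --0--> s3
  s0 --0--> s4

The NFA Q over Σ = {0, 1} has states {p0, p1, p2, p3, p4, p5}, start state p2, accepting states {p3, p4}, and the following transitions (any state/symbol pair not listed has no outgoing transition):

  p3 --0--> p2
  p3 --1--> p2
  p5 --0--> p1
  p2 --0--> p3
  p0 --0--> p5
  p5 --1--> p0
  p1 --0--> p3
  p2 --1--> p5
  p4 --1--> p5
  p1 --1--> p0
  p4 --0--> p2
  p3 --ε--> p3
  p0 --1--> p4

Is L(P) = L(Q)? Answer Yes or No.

Exploring the product automaton P × Q from the start pair (s0, p2), following both machines on each input symbol, reaches 6 state pairs: (s0, p2), (s4, p3), (s3, p5), (s5, p1), (s1, p0), (s2, p4).
P accepts in {s2, s4} and Q accepts in {p3, p4}. In every reachable pair the two components are either both accepting — (s4, p3), (s2, p4) — or both non-accepting, so no string is accepted by exactly one of the machines: L(P) \ L(Q) and L(Q) \ L(P) are both empty.
Hence every string is accepted by P iff it is accepted by Q, and the two languages coincide.

Yes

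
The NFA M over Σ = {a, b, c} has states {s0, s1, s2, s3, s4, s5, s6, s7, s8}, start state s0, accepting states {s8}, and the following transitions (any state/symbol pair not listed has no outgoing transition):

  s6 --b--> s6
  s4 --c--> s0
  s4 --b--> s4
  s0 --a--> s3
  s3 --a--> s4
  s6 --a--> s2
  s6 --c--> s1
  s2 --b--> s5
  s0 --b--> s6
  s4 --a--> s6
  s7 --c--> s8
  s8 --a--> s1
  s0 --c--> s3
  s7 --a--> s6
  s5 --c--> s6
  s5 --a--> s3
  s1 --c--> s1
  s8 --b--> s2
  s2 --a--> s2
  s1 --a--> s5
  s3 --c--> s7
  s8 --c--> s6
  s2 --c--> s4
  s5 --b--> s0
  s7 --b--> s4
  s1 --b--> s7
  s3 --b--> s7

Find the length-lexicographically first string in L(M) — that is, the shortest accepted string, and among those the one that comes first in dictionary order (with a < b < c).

A breadth-first search from s0 reaches an accepting state first via the path s0 → s3 → s7 → s8 on input abc.
No string of length < 3 is accepted (BFS exhausts all shorter strings without reaching an accepting state), and abc is the lexicographically least accepting string of length 3.

abc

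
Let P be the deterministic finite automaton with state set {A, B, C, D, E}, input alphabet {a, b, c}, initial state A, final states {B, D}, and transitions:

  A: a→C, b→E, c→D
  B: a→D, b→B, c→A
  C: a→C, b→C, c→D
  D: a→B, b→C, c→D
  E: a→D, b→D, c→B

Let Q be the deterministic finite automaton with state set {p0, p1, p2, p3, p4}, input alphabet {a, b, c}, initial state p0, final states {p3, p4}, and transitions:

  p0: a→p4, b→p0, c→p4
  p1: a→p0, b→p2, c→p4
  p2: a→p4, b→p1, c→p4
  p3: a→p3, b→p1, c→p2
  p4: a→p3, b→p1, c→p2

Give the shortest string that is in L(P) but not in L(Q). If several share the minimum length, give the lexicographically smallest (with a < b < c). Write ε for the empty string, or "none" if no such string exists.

ac

The string ac is accepted by P but not by Q.
No shorter string lies in the difference, and ac is the lexicographically first length-2 string in L(P) \ L(Q).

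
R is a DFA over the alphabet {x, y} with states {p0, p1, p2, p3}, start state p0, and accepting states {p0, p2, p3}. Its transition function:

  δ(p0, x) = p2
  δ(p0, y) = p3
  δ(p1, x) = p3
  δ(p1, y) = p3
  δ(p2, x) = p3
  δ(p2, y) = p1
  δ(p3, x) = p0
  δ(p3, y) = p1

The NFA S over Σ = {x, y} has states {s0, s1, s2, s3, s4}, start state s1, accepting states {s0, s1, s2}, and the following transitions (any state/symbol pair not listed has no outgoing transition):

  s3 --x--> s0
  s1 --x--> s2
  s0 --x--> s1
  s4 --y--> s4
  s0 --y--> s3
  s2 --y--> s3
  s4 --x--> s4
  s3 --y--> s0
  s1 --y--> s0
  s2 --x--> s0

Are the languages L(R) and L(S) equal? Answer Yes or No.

Exploring the product automaton R × S from the start pair (p0, s1), following both machines on each input symbol, reaches 4 state pairs: (p0, s1), (p2, s2), (p3, s0), (p1, s3).
R accepts in {p0, p2, p3} and S accepts in {s0, s1, s2}. In every reachable pair the two components are either both accepting — (p0, s1), (p2, s2), (p3, s0) — or both non-accepting, so no string is accepted by exactly one of the machines: L(R) \ L(S) and L(S) \ L(R) are both empty.
Hence every string is accepted by R iff it is accepted by S, and the two languages coincide.

Yes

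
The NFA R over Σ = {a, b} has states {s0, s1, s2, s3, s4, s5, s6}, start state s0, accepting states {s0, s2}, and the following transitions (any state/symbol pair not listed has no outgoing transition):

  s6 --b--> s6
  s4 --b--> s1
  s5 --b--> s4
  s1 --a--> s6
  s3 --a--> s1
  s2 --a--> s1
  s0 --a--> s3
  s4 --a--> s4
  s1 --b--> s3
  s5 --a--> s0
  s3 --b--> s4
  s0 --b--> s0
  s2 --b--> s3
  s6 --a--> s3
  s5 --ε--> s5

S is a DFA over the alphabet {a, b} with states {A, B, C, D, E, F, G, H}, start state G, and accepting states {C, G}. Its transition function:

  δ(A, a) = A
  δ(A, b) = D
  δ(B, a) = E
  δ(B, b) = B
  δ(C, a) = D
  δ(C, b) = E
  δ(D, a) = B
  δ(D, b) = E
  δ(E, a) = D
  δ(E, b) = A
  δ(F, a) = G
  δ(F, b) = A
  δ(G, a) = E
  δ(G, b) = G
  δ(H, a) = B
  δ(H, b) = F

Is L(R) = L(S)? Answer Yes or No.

Yes

Exploring the product automaton R × S from the start pair (s0, G), following both machines on each input symbol, reaches 5 state pairs: (s0, G), (s3, E), (s1, D), (s4, A), (s6, B).
R accepts in {s0, s2} and S accepts in {C, G}. In every reachable pair the two components are either both accepting — (s0, G) — or both non-accepting, so no string is accepted by exactly one of the machines: L(R) \ L(S) and L(S) \ L(R) are both empty.
Hence every string is accepted by R iff it is accepted by S, and the two languages coincide.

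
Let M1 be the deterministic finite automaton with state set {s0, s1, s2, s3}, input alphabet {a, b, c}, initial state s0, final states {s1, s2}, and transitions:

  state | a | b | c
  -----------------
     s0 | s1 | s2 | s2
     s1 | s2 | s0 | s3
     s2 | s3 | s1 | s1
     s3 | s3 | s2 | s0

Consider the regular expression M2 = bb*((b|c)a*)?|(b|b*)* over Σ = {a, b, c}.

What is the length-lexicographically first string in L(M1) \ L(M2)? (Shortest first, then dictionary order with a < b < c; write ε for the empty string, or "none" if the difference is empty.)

The string a is accepted by M1 but not by M2.
No shorter string lies in the difference, and a is the lexicographically first length-1 string in L(M1) \ L(M2).

a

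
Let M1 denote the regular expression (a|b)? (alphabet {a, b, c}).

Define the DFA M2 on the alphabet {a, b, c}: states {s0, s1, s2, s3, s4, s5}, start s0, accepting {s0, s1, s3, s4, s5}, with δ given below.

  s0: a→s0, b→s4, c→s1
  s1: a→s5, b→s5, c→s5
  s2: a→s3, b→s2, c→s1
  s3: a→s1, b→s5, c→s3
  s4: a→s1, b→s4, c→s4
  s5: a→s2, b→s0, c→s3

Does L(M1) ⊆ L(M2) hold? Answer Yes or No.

Converting the expression M1 to a DFA (subset construction, then merging equivalent states) gives the minimal DFA with states {r0, r1, r2}, start state r0, accepting states {r0, r1} and transitions r0: a→r1, b→r1, c→r2; r1: a→r2, b→r2, c→r2; r2: a→r2, b→r2, c→r2.
Exploring the product automaton M1 × M2 from the start pair (r0, s0), following both machines on each input symbol, reaches 9 state pairs: (r0, s0), (r1, s0), (r1, s4), (r2, s1), (r2, s0), (r2, s4), (r2, s5), (r2, s2), (r2, s3).
M1 accepts in {r0, r1} and M2 accepts in {s0, s1, s3, s4, s5}. The reachable pairs whose M1-component is accepting are (r0, s0), (r1, s0), (r1, s4); in each of them the M2-component is accepting too, so the product for L(M1) \ L(M2) (M1-component accepting, M2-component rejecting) has no reachable accepting pair and the difference is empty.
Hence every string in L(M1) is also in L(M2).

Yes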